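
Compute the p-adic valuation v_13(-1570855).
v_13(-1570855) = 4

v_13(n) is the largest exponent k such that 13^k divides n. Factor out: -1570855 = -13^4 · 55. (Sign doesn't affect v_p.) So v_13(-1570855) = 4.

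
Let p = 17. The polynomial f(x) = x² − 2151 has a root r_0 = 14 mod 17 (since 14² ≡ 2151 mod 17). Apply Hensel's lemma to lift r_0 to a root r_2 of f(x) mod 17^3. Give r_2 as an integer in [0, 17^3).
r_2 = 3686 (mod 4913)

Hensel's recurrence: r_{i+1} = r_i − f(r_i)·(f′(r_i))^{-1} mod 17^{i+2}, with f′(x) = 2x. Iterate:
  r_0 = 14 (mod 17)
  r_1 = 218 (mod 289)
  r_2 = 3686 (mod 4913)
Final: r_2 = 3686, and one checks f(r_2) ≡ 0 mod 17^3.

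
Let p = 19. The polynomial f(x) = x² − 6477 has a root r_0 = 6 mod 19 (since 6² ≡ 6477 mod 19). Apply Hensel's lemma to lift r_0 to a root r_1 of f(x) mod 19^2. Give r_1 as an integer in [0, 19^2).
r_1 = 272 (mod 361)

Hensel's recurrence: r_{i+1} = r_i − f(r_i)·(f′(r_i))^{-1} mod 19^{i+2}, with f′(x) = 2x. Iterate:
  r_0 = 6 (mod 19)
  r_1 = 272 (mod 361)
Final: r_1 = 272, and one checks f(r_1) ≡ 0 mod 19^2.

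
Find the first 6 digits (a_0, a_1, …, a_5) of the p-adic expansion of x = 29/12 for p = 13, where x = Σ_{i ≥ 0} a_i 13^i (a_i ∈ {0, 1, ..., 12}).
(a_0, …, a_5) = (10, 7, 7, 7, 7, 7)

v_13(29/12) = 0 (numerator and denominator both coprime to 13), so x ∈ ℤ_13^×. Compute digits iteratively via a_i = x_i mod 13, x_{i+1} = (x_i − a_i)/13, with x_0 = x:
  x_0 = 29/12;  a_0 = 10;  x_1 = (x_0 − 10)/13 = -7/12
  x_1 = -7/12;  a_1 = 7;  x_2 = (x_1 − 7)/13 = -7/12
  x_2 = -7/12;  a_2 = 7;  x_3 = (x_2 − 7)/13 = -7/12
  x_3 = -7/12;  a_3 = 7;  x_4 = (x_3 − 7)/13 = -7/12
  x_4 = -7/12;  a_4 = 7;  x_5 = (x_4 − 7)/13 = -7/12
  x_5 = -7/12;  a_5 = 7;  x_6 = (x_5 − 7)/13 = -7/12
Digits: (10, 7, 7, 7, 7, 7).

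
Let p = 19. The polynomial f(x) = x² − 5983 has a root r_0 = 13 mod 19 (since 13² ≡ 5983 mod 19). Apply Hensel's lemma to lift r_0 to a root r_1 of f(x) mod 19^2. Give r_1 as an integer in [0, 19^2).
r_1 = 70 (mod 361)

Hensel's recurrence: r_{i+1} = r_i − f(r_i)·(f′(r_i))^{-1} mod 19^{i+2}, with f′(x) = 2x. Iterate:
  r_0 = 13 (mod 19)
  r_1 = 70 (mod 361)
Final: r_1 = 70, and one checks f(r_1) ≡ 0 mod 19^2.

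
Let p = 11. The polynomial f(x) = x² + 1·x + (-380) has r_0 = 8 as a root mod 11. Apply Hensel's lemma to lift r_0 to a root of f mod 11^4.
r_3 = 19 (mod 14641)

Hensel: r_{i+1} = r_i − f(r_i)·(f′(r_i))^{-1} mod 11^{i+2}, f′(x) = 2x + 1. Iterate:
  r_0 = 8 (mod 11)
  r_1 = 19 (mod 121)
  r_2 = 19 (mod 1331)
  r_3 = 19 (mod 14641)
Final: r = 19 satisfies f(r) ≡ 0 mod 11^4.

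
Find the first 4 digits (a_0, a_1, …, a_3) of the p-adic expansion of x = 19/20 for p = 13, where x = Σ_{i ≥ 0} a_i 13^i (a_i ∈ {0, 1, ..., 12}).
(a_0, …, a_3) = (12, 5, 8, 0)

v_13(19/20) = 0 (numerator and denominator both coprime to 13), so x ∈ ℤ_13^×. Compute digits iteratively via a_i = x_i mod 13, x_{i+1} = (x_i − a_i)/13, with x_0 = x:
  x_0 = 19/20;  a_0 = 12;  x_1 = (x_0 − 12)/13 = -17/20
  x_1 = -17/20;  a_1 = 5;  x_2 = (x_1 − 5)/13 = -9/20
  x_2 = -9/20;  a_2 = 8;  x_3 = (x_2 − 8)/13 = -13/20
  x_3 = -13/20;  a_3 = 0;  x_4 = (x_3 − 0)/13 = -1/20
Digits: (12, 5, 8, 0).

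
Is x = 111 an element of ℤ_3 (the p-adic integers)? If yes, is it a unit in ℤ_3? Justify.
x ∈ ℤ_3 but not a unit; v_3(x) = 1 > 0

ℤ_3 = {x ∈ ℚ_3 : v_3(x) ≥ 0} and ℤ_3^× = {x ∈ ℤ_3 : v_3(x) = 0}. Here v_3(111) = v_3(num) − v_3(den) = 1; compare against these criteria.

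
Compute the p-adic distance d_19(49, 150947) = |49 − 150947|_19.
d_19(49, 150947) = 1/6859

Step 1 — x − y = 49 − 150947 = -150898. Step 2 — v_19(-150898) = 3 (factor: -150898 = −(19^3 · 22); the sign does not affect v_p). Step 3 — |x − y|_19 = 19^{-3} = 1/6859.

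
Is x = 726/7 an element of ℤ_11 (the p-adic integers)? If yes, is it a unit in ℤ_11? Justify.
x ∈ ℤ_11 but not a unit; v_11(x) = 2 > 0

ℤ_11 = {x ∈ ℚ_11 : v_11(x) ≥ 0} and ℤ_11^× = {x ∈ ℤ_11 : v_11(x) = 0}. Here v_11(726/7) = v_11(num) − v_11(den) = 2; compare against these criteria.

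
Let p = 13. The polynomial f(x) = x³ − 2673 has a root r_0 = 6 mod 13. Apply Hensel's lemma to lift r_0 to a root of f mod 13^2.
r_1 = 71 (mod 169)

Hensel: r_{i+1} = r_i − f(r_i)/f′(r_i) mod 13^{i+2}, where f′(x) = 3x². Iterate:
  r_0 = 6 (mod 13)
  r_1 = 71 (mod 169)
Final: r = 71 with f(r) ≡ 0 mod 13^2.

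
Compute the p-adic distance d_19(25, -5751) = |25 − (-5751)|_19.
d_19(25, -5751) = 1/361

Step 1 — x − y = 25 − (-5751) = 5776. Step 2 — v_19(5776) = 2 (factor: 5776 = (19^2 · 16); the sign does not affect v_p). Step 3 — |x − y|_19 = 19^{-2} = 1/361.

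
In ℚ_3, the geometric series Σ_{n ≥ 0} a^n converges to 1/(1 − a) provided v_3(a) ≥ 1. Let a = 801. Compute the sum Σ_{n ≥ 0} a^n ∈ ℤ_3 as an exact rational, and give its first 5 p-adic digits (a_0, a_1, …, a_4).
Σ a^n = 1/(1 − a) = -1/800;  first 5 digits = (1, 0, 2, 2, 1)

v_3(a) = 2 ≥ 1, so the series converges in ℤ_3 to 1/(1 − a) = 1/(1 − 801) = -1/800. Expand this rational in ℤ_3: compute digits iteratively via d_i = x_i mod 3, x_{i+1} = (x_i − d_i)/3. The first 5 digits are (1, 0, 2, 2, 1).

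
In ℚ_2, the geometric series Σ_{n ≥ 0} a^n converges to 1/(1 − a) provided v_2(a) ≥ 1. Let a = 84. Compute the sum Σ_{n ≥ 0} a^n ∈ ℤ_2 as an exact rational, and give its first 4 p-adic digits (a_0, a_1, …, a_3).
Σ a^n = 1/(1 − a) = -1/83;  first 4 digits = (1, 0, 1, 0)

v_2(a) = 2 ≥ 1, so the series converges in ℤ_2 to 1/(1 − a) = 1/(1 − 84) = -1/83. Expand this rational in ℤ_2: compute digits iteratively via d_i = x_i mod 2, x_{i+1} = (x_i − d_i)/2. The first 4 digits are (1, 0, 1, 0).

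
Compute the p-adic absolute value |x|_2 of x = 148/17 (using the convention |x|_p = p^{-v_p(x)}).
|148/17|_2 = 1/4

Step 1 — compute v_2(x) by factoring powers of 2 out of the numerator and denominator: v_2(148/17) = 2. Step 2 — apply |x|_p = p^{-v_p(x)} = 2^{-2} = 1/4.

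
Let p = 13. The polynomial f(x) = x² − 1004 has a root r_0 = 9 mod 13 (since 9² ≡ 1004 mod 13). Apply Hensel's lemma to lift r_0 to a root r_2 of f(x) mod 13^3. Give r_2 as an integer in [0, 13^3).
r_2 = 1985 (mod 2197)

Hensel's recurrence: r_{i+1} = r_i − f(r_i)·(f′(r_i))^{-1} mod 13^{i+2}, with f′(x) = 2x. Iterate:
  r_0 = 9 (mod 13)
  r_1 = 126 (mod 169)
  r_2 = 1985 (mod 2197)
Final: r_2 = 1985, and one checks f(r_2) ≡ 0 mod 13^3.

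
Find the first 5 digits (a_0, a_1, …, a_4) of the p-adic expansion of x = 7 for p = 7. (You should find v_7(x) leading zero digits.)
(a_0, …, a_4) = (0, 1, 0, 0, 0)

v_7(7) = 1, so a_0 = ... = a_0 = 0. Factor out: x = 7^1 · u with u = 1 a unit in ℤ_7. Expand u iteratively via a_{v+i} = u_i mod 7, u_{i+1} = (u_i − a_{v+i})/7:
  u_0 = 1;  a_1 = 1;  u_1 = (u_0 − 1)/7 = 0
  u_1 = 0;  a_2 = 0;  u_2 = (u_1 − 0)/7 = 0
  u_2 = 0;  a_3 = 0;  u_3 = (u_2 − 0)/7 = 0
  u_3 = 0;  a_4 = 0;  u_4 = (u_3 − 0)/7 = 0
Digits: (0, 1, 0, 0, 0).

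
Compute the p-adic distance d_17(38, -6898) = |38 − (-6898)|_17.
d_17(38, -6898) = 1/289

Step 1 — x − y = 38 − (-6898) = 6936. Step 2 — v_17(6936) = 2 (factor: 6936 = (17^2 · 24); the sign does not affect v_p). Step 3 — |x − y|_17 = 17^{-2} = 1/289.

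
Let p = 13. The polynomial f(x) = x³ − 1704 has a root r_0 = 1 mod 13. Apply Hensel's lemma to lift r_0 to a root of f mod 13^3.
r_2 = 794 (mod 2197)

Hensel: r_{i+1} = r_i − f(r_i)/f′(r_i) mod 13^{i+2}, where f′(x) = 3x². Iterate:
  r_0 = 1 (mod 13)
  r_1 = 118 (mod 169)
  r_2 = 794 (mod 2197)
Final: r = 794 with f(r) ≡ 0 mod 13^3.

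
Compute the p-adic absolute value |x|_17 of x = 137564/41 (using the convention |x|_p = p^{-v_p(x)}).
|137564/41|_17 = 1/4913

Step 1 — compute v_17(x) by factoring powers of 17 out of the numerator and denominator: v_17(137564/41) = 3. Step 2 — apply |x|_p = p^{-v_p(x)} = 17^{-3} = 1/4913.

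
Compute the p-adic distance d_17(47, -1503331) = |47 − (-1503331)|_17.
d_17(47, -1503331) = 1/83521

Step 1 — x − y = 47 − (-1503331) = 1503378. Step 2 — v_17(1503378) = 4 (factor: 1503378 = (17^4 · 18); the sign does not affect v_p). Step 3 — |x − y|_17 = 17^{-4} = 1/83521.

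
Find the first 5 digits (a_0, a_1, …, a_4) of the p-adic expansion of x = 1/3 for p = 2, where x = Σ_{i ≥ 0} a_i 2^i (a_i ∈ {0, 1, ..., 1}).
(a_0, …, a_4) = (1, 1, 0, 1, 0)

v_2(1/3) = 0 (numerator and denominator both coprime to 2), so x ∈ ℤ_2^×. Compute digits iteratively via a_i = x_i mod 2, x_{i+1} = (x_i − a_i)/2, with x_0 = x:
  x_0 = 1/3;  a_0 = 1;  x_1 = (x_0 − 1)/2 = -1/3
  x_1 = -1/3;  a_1 = 1;  x_2 = (x_1 − 1)/2 = -2/3
  x_2 = -2/3;  a_2 = 0;  x_3 = (x_2 − 0)/2 = -1/3
  x_3 = -1/3;  a_3 = 1;  x_4 = (x_3 − 1)/2 = -2/3
  x_4 = -2/3;  a_4 = 0;  x_5 = (x_4 − 0)/2 = -1/3
Digits: (1, 1, 0, 1, 0).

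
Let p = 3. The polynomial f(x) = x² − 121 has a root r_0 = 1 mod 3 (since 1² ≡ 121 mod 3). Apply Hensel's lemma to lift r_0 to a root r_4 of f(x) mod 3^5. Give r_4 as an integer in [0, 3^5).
r_4 = 232 (mod 243)

Hensel's recurrence: r_{i+1} = r_i − f(r_i)·(f′(r_i))^{-1} mod 3^{i+2}, with f′(x) = 2x. Iterate:
  r_0 = 1 (mod 3)
  r_1 = 7 (mod 9)
  r_2 = 16 (mod 27)
  r_3 = 70 (mod 81)
  r_4 = 232 (mod 243)
Final: r_4 = 232, and one checks f(r_4) ≡ 0 mod 3^5.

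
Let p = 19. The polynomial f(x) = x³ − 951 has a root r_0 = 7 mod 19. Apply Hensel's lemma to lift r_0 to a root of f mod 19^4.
r_3 = 77717 (mod 130321)

Hensel: r_{i+1} = r_i − f(r_i)/f′(r_i) mod 19^{i+2}, where f′(x) = 3x². Iterate:
  r_0 = 7 (mod 19)
  r_1 = 102 (mod 361)
  r_2 = 2268 (mod 6859)
  r_3 = 77717 (mod 130321)
Final: r = 77717 with f(r) ≡ 0 mod 19^4.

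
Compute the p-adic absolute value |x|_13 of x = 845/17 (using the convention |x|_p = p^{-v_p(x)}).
|845/17|_13 = 1/169

Step 1 — compute v_13(x) by factoring powers of 13 out of the numerator and denominator: v_13(845/17) = 2. Step 2 — apply |x|_p = p^{-v_p(x)} = 13^{-2} = 1/169.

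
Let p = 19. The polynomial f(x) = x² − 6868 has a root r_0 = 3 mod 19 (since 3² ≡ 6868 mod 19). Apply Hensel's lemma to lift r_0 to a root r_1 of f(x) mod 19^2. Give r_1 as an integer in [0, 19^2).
r_1 = 3 (mod 361)

Hensel's recurrence: r_{i+1} = r_i − f(r_i)·(f′(r_i))^{-1} mod 19^{i+2}, with f′(x) = 2x. Iterate:
  r_0 = 3 (mod 19)
  r_1 = 3 (mod 361)
Final: r_1 = 3, and one checks f(r_1) ≡ 0 mod 19^2.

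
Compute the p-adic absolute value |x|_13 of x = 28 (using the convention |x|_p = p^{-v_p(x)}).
|28|_13 = 1

Step 1 — compute v_13(x) by factoring powers of 13 out of the numerator and denominator: v_13(28) = 0. Step 2 — apply |x|_p = p^{-v_p(x)} = 13^{0} = 1.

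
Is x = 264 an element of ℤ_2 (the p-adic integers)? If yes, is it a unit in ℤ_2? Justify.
x ∈ ℤ_2 but not a unit; v_2(x) = 3 > 0

ℤ_2 = {x ∈ ℚ_2 : v_2(x) ≥ 0} and ℤ_2^× = {x ∈ ℤ_2 : v_2(x) = 0}. Here v_2(264) = v_2(num) − v_2(den) = 3; compare against these criteria.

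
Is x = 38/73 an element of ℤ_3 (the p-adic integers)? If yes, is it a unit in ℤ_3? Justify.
x ∈ ℤ_3^× (unit); v_3(x) = 0

ℤ_3 = {x ∈ ℚ_3 : v_3(x) ≥ 0} and ℤ_3^× = {x ∈ ℤ_3 : v_3(x) = 0}. Here v_3(38/73) = v_3(num) − v_3(den) = 0; compare against these criteria.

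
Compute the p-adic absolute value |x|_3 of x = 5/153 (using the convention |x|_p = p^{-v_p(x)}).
|5/153|_3 = 9

Step 1 — compute v_3(x) by factoring powers of 3 out of the numerator and denominator: v_3(5/153) = -2. Step 2 — apply |x|_p = p^{-v_p(x)} = 3^{2} = 9.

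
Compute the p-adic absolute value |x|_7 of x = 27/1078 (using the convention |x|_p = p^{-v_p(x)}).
|27/1078|_7 = 49

Step 1 — compute v_7(x) by factoring powers of 7 out of the numerator and denominator: v_7(27/1078) = -2. Step 2 — apply |x|_p = p^{-v_p(x)} = 7^{2} = 49.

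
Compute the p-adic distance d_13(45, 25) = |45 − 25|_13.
d_13(45, 25) = 1

Step 1 — x − y = 45 − 25 = 20. Step 2 — v_13(20) = 0 (factor: 20 = (13^0 · 20); the sign does not affect v_p). Step 3 — |x − y|_13 = 13^{0} = 1.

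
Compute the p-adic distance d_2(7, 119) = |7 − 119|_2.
d_2(7, 119) = 1/16

Step 1 — x − y = 7 − 119 = -112. Step 2 — v_2(-112) = 4 (factor: -112 = −(2^4 · 7); the sign does not affect v_p). Step 3 — |x − y|_2 = 2^{-4} = 1/16.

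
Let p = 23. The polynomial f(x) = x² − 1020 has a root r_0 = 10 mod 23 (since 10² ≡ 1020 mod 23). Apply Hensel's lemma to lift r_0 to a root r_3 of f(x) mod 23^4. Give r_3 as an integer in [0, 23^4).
r_3 = 89986 (mod 279841)

Hensel's recurrence: r_{i+1} = r_i − f(r_i)·(f′(r_i))^{-1} mod 23^{i+2}, with f′(x) = 2x. Iterate:
  r_0 = 10 (mod 23)
  r_1 = 56 (mod 529)
  r_2 = 4817 (mod 12167)
  r_3 = 89986 (mod 279841)
Final: r_3 = 89986, and one checks f(r_3) ≡ 0 mod 23^4.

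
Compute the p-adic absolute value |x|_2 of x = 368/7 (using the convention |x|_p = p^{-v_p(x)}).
|368/7|_2 = 1/16

Step 1 — compute v_2(x) by factoring powers of 2 out of the numerator and denominator: v_2(368/7) = 4. Step 2 — apply |x|_p = p^{-v_p(x)} = 2^{-4} = 1/16.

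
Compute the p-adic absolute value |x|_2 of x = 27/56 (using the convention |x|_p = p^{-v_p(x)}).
|27/56|_2 = 8

Step 1 — compute v_2(x) by factoring powers of 2 out of the numerator and denominator: v_2(27/56) = -3. Step 2 — apply |x|_p = p^{-v_p(x)} = 2^{3} = 8.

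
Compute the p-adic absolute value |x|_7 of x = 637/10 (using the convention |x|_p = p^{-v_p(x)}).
|637/10|_7 = 1/49

Step 1 — compute v_7(x) by factoring powers of 7 out of the numerator and denominator: v_7(637/10) = 2. Step 2 — apply |x|_p = p^{-v_p(x)} = 7^{-2} = 1/49.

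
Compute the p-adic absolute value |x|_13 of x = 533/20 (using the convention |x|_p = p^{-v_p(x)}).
|533/20|_13 = 1/13

Step 1 — compute v_13(x) by factoring powers of 13 out of the numerator and denominator: v_13(533/20) = 1. Step 2 — apply |x|_p = p^{-v_p(x)} = 13^{-1} = 1/13.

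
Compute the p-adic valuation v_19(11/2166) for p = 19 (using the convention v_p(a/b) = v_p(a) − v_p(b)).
v_19(11/2166) = -2

Factor powers of 19 from the numerator and denominator of the reduced fraction: 11 = 19^0 · 11 and 2166 = 19^2 · 6. Apply v_p(a/b) = v_p(a) − v_p(b): v_19(11/2166) = 0 − 2 = -2.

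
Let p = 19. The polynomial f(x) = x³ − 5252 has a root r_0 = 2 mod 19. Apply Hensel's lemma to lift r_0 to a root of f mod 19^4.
r_3 = 66141 (mod 130321)

Hensel: r_{i+1} = r_i − f(r_i)/f′(r_i) mod 19^{i+2}, where f′(x) = 3x². Iterate:
  r_0 = 2 (mod 19)
  r_1 = 78 (mod 361)
  r_2 = 4410 (mod 6859)
  r_3 = 66141 (mod 130321)
Final: r = 66141 with f(r) ≡ 0 mod 19^4.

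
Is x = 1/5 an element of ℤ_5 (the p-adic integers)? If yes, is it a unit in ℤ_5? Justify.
x ∉ ℤ_5 (v_5(x) = -1 < 0)

ℤ_5 = {x ∈ ℚ_5 : v_5(x) ≥ 0} and ℤ_5^× = {x ∈ ℤ_5 : v_5(x) = 0}. Here v_5(1/5) = v_5(num) − v_5(den) = -1; compare against these criteria.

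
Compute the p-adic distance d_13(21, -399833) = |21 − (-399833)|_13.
d_13(21, -399833) = 1/28561

Step 1 — x − y = 21 − (-399833) = 399854. Step 2 — v_13(399854) = 4 (factor: 399854 = (13^4 · 14); the sign does not affect v_p). Step 3 — |x − y|_13 = 13^{-4} = 1/28561.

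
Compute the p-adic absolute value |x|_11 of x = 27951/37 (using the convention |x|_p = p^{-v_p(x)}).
|27951/37|_11 = 1/1331

Step 1 — compute v_11(x) by factoring powers of 11 out of the numerator and denominator: v_11(27951/37) = 3. Step 2 — apply |x|_p = p^{-v_p(x)} = 11^{-3} = 1/1331.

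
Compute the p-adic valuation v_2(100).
v_2(100) = 2

v_2(n) is the largest exponent k such that 2^k divides n. Factor out: 100 = 2^2 · 25. (Sign doesn't affect v_p.) So v_2(100) = 2.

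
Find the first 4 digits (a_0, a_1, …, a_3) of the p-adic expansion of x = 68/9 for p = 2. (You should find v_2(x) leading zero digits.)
(a_0, …, a_3) = (0, 0, 1, 0)

v_2(68/9) = 2, so a_0 = ... = a_1 = 0. Factor out: x = 2^2 · u with u = 17/9 a unit in ℤ_2. Expand u iteratively via a_{v+i} = u_i mod 2, u_{i+1} = (u_i − a_{v+i})/2:
  u_0 = 17/9;  a_2 = 1;  u_1 = (u_0 − 1)/2 = 4/9
  u_1 = 4/9;  a_3 = 0;  u_2 = (u_1 − 0)/2 = 2/9
Digits: (0, 0, 1, 0).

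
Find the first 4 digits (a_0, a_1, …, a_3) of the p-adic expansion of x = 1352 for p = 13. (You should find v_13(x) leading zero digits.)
(a_0, …, a_3) = (0, 0, 8, 0)

v_13(1352) = 2, so a_0 = ... = a_1 = 0. Factor out: x = 13^2 · u with u = 8 a unit in ℤ_13. Expand u iteratively via a_{v+i} = u_i mod 13, u_{i+1} = (u_i − a_{v+i})/13:
  u_0 = 8;  a_2 = 8;  u_1 = (u_0 − 8)/13 = 0
  u_1 = 0;  a_3 = 0;  u_2 = (u_1 − 0)/13 = 0
Digits: (0, 0, 8, 0).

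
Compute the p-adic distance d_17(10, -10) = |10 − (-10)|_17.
d_17(10, -10) = 1

Step 1 — x − y = 10 − (-10) = 20. Step 2 — v_17(20) = 0 (factor: 20 = (17^0 · 20); the sign does not affect v_p). Step 3 — |x − y|_17 = 17^{0} = 1.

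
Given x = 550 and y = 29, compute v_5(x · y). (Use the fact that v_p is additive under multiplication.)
v_5(15950) = 2

v_p(x) = 2 (factor: 550 = 5^2 · 22); v_p(y) = 0 (factor: 29 = 5^0 · 29). Additivity: v_p(xy) = v_p(x) + v_p(y) = 2 + 0 = 2. (Direct check: xy = 15950 = 5^2 · (638).)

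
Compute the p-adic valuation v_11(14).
v_11(14) = 0

v_11(n) is the largest exponent k such that 11^k divides n. Factor out: 14 = 11^0 · 14. (Sign doesn't affect v_p.) So v_11(14) = 0.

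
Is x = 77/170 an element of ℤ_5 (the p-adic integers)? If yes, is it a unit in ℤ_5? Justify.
x ∉ ℤ_5 (v_5(x) = -1 < 0)

ℤ_5 = {x ∈ ℚ_5 : v_5(x) ≥ 0} and ℤ_5^× = {x ∈ ℤ_5 : v_5(x) = 0}. Here v_5(77/170) = v_5(num) − v_5(den) = -1; compare against these criteria.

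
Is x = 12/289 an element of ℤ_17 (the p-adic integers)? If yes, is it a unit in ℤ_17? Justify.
x ∉ ℤ_17 (v_17(x) = -2 < 0)

ℤ_17 = {x ∈ ℚ_17 : v_17(x) ≥ 0} and ℤ_17^× = {x ∈ ℤ_17 : v_17(x) = 0}. Here v_17(12/289) = v_17(num) − v_17(den) = -2; compare against these criteria.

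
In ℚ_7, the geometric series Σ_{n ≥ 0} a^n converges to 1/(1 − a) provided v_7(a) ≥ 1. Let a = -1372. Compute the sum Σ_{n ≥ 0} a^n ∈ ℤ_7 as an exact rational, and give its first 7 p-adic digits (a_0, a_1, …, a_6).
Σ a^n = 1/(1 − a) = 1/1373;  first 7 digits = (1, 0, 0, 3, 6, 6, 1)

v_7(a) = 3 ≥ 1, so the series converges in ℤ_7 to 1/(1 − a) = 1/(1 − (-1372)) = 1/1373. Expand this rational in ℤ_7: compute digits iteratively via d_i = x_i mod 7, x_{i+1} = (x_i − d_i)/7. The first 7 digits are (1, 0, 0, 3, 6, 6, 1).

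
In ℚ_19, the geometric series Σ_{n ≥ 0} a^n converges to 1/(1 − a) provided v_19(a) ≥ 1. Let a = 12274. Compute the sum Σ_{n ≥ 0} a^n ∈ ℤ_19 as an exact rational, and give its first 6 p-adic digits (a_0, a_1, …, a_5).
Σ a^n = 1/(1 − a) = -1/12273;  first 6 digits = (1, 0, 15, 1, 16, 3)

v_19(a) = 2 ≥ 1, so the series converges in ℤ_19 to 1/(1 − a) = 1/(1 − 12274) = -1/12273. Expand this rational in ℤ_19: compute digits iteratively via d_i = x_i mod 19, x_{i+1} = (x_i − d_i)/19. The first 6 digits are (1, 0, 15, 1, 16, 3).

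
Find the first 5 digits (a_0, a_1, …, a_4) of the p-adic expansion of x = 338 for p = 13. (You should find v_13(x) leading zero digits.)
(a_0, …, a_4) = (0, 0, 2, 0, 0)

v_13(338) = 2, so a_0 = ... = a_1 = 0. Factor out: x = 13^2 · u with u = 2 a unit in ℤ_13. Expand u iteratively via a_{v+i} = u_i mod 13, u_{i+1} = (u_i − a_{v+i})/13:
  u_0 = 2;  a_2 = 2;  u_1 = (u_0 − 2)/13 = 0
  u_1 = 0;  a_3 = 0;  u_2 = (u_1 − 0)/13 = 0
  u_2 = 0;  a_4 = 0;  u_3 = (u_2 − 0)/13 = 0
Digits: (0, 0, 2, 0, 0).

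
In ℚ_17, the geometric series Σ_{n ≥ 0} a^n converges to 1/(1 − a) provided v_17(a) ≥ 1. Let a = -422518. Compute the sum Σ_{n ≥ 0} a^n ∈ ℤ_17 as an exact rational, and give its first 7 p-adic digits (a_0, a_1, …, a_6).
Σ a^n = 1/(1 − a) = 1/422519;  first 7 digits = (1, 0, 0, 16, 11, 16, 0)

v_17(a) = 3 ≥ 1, so the series converges in ℤ_17 to 1/(1 − a) = 1/(1 − (-422518)) = 1/422519. Expand this rational in ℤ_17: compute digits iteratively via d_i = x_i mod 17, x_{i+1} = (x_i − d_i)/17. The first 7 digits are (1, 0, 0, 16, 11, 16, 0).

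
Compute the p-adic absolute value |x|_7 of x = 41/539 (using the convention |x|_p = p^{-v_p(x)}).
|41/539|_7 = 49

Step 1 — compute v_7(x) by factoring powers of 7 out of the numerator and denominator: v_7(41/539) = -2. Step 2 — apply |x|_p = p^{-v_p(x)} = 7^{2} = 49.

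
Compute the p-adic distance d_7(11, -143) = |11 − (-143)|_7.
d_7(11, -143) = 1/7

Step 1 — x − y = 11 − (-143) = 154. Step 2 — v_7(154) = 1 (factor: 154 = (7^1 · 22); the sign does not affect v_p). Step 3 — |x − y|_7 = 7^{-1} = 1/7.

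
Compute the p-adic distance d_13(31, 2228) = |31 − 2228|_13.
d_13(31, 2228) = 1/2197

Step 1 — x − y = 31 − 2228 = -2197. Step 2 — v_13(-2197) = 3 (factor: -2197 = −(13^3 · 1); the sign does not affect v_p). Step 3 — |x − y|_13 = 13^{-3} = 1/2197.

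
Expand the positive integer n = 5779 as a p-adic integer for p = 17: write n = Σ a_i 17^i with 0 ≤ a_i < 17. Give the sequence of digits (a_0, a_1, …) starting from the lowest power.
(a_0, a_1, …) = (16, 16, 2, 1)

Repeated division by 17 gives the digits low-to-high: 5779 = 16 + 16·17^1 + 2·17^2 + 1·17^3. Digit sequence: (16, 16, 2, 1).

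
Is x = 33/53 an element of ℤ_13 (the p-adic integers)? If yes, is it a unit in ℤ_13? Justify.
x ∈ ℤ_13^× (unit); v_13(x) = 0

ℤ_13 = {x ∈ ℚ_13 : v_13(x) ≥ 0} and ℤ_13^× = {x ∈ ℤ_13 : v_13(x) = 0}. Here v_13(33/53) = v_13(num) − v_13(den) = 0; compare against these criteria.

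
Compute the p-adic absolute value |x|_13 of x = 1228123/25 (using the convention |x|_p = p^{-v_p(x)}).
|1228123/25|_13 = 1/28561

Step 1 — compute v_13(x) by factoring powers of 13 out of the numerator and denominator: v_13(1228123/25) = 4. Step 2 — apply |x|_p = p^{-v_p(x)} = 13^{-4} = 1/28561.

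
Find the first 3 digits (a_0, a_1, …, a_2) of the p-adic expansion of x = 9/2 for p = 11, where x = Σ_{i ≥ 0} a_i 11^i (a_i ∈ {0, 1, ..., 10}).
(a_0, …, a_2) = (10, 5, 5)

v_11(9/2) = 0 (numerator and denominator both coprime to 11), so x ∈ ℤ_11^×. Compute digits iteratively via a_i = x_i mod 11, x_{i+1} = (x_i − a_i)/11, with x_0 = x:
  x_0 = 9/2;  a_0 = 10;  x_1 = (x_0 − 10)/11 = -1/2
  x_1 = -1/2;  a_1 = 5;  x_2 = (x_1 − 5)/11 = -1/2
  x_2 = -1/2;  a_2 = 5;  x_3 = (x_2 − 5)/11 = -1/2
Digits: (10, 5, 5).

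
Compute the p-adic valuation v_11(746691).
v_11(746691) = 4

v_11(n) is the largest exponent k such that 11^k divides n. Factor out: 746691 = 11^4 · 51. (Sign doesn't affect v_p.) So v_11(746691) = 4.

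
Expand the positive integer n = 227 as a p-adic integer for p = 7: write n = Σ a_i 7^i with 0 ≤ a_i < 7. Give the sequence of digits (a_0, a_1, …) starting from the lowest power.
(a_0, a_1, …) = (3, 4, 4)

Repeated division by 7 gives the digits low-to-high: 227 = 3 + 4·7^1 + 4·7^2. Digit sequence: (3, 4, 4).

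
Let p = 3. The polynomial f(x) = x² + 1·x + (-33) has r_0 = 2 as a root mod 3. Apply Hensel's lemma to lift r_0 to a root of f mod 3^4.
r_3 = 56 (mod 81)

Hensel: r_{i+1} = r_i − f(r_i)·(f′(r_i))^{-1} mod 3^{i+2}, f′(x) = 2x + 1. Iterate:
  r_0 = 2 (mod 3)
  r_1 = 2 (mod 9)
  r_2 = 2 (mod 27)
  r_3 = 56 (mod 81)
Final: r = 56 satisfies f(r) ≡ 0 mod 3^4.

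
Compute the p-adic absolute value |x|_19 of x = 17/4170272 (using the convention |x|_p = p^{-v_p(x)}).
|17/4170272|_19 = 130321

Step 1 — compute v_19(x) by factoring powers of 19 out of the numerator and denominator: v_19(17/4170272) = -4. Step 2 — apply |x|_p = p^{-v_p(x)} = 19^{4} = 130321.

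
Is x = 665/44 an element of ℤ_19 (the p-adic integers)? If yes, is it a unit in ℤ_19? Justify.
x ∈ ℤ_19 but not a unit; v_19(x) = 1 > 0

ℤ_19 = {x ∈ ℚ_19 : v_19(x) ≥ 0} and ℤ_19^× = {x ∈ ℤ_19 : v_19(x) = 0}. Here v_19(665/44) = v_19(num) − v_19(den) = 1; compare against these criteria.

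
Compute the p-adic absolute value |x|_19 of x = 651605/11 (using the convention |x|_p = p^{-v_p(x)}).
|651605/11|_19 = 1/130321

Step 1 — compute v_19(x) by factoring powers of 19 out of the numerator and denominator: v_19(651605/11) = 4. Step 2 — apply |x|_p = p^{-v_p(x)} = 19^{-4} = 1/130321.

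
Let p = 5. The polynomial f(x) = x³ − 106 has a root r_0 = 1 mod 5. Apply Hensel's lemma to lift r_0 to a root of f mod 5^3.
r_2 = 61 (mod 125)

Hensel: r_{i+1} = r_i − f(r_i)/f′(r_i) mod 5^{i+2}, where f′(x) = 3x². Iterate:
  r_0 = 1 (mod 5)
  r_1 = 11 (mod 25)
  r_2 = 61 (mod 125)
Final: r = 61 with f(r) ≡ 0 mod 5^3.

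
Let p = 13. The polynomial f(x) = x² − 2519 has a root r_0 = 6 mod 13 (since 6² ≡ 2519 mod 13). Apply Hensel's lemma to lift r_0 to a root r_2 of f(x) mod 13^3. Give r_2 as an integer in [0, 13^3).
r_2 = 903 (mod 2197)

Hensel's recurrence: r_{i+1} = r_i − f(r_i)·(f′(r_i))^{-1} mod 13^{i+2}, with f′(x) = 2x. Iterate:
  r_0 = 6 (mod 13)
  r_1 = 58 (mod 169)
  r_2 = 903 (mod 2197)
Final: r_2 = 903, and one checks f(r_2) ≡ 0 mod 13^3.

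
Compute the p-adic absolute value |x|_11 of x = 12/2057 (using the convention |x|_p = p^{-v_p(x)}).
|12/2057|_11 = 121

Step 1 — compute v_11(x) by factoring powers of 11 out of the numerator and denominator: v_11(12/2057) = -2. Step 2 — apply |x|_p = p^{-v_p(x)} = 11^{2} = 121.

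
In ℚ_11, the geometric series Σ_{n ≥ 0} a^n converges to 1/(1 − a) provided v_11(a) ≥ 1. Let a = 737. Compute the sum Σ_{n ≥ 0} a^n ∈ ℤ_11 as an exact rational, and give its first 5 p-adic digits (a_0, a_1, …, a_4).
Σ a^n = 1/(1 − a) = -1/736;  first 5 digits = (1, 1, 7, 2, 1)

v_11(a) = 1 ≥ 1, so the series converges in ℤ_11 to 1/(1 − a) = 1/(1 − 737) = -1/736. Expand this rational in ℤ_11: compute digits iteratively via d_i = x_i mod 11, x_{i+1} = (x_i − d_i)/11. The first 5 digits are (1, 1, 7, 2, 1).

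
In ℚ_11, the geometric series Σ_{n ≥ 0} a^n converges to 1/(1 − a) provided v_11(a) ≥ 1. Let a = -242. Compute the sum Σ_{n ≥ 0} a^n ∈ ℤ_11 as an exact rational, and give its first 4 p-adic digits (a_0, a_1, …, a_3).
Σ a^n = 1/(1 − a) = 1/243;  first 4 digits = (1, 0, 9, 10)

v_11(a) = 2 ≥ 1, so the series converges in ℤ_11 to 1/(1 − a) = 1/(1 − (-242)) = 1/243. Expand this rational in ℤ_11: compute digits iteratively via d_i = x_i mod 11, x_{i+1} = (x_i − d_i)/11. The first 4 digits are (1, 0, 9, 10).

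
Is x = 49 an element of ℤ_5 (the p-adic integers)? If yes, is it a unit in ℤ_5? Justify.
x ∈ ℤ_5^× (unit); v_5(x) = 0

ℤ_5 = {x ∈ ℚ_5 : v_5(x) ≥ 0} and ℤ_5^× = {x ∈ ℤ_5 : v_5(x) = 0}. Here v_5(49) = v_5(num) − v_5(den) = 0; compare against these criteria.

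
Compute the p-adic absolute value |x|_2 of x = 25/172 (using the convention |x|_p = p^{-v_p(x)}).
|25/172|_2 = 4

Step 1 — compute v_2(x) by factoring powers of 2 out of the numerator and denominator: v_2(25/172) = -2. Step 2 — apply |x|_p = p^{-v_p(x)} = 2^{2} = 4.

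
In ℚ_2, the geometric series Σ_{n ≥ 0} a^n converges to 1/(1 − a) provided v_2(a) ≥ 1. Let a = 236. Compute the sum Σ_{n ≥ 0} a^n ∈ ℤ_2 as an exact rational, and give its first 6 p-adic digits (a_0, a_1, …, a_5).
Σ a^n = 1/(1 − a) = -1/235;  first 6 digits = (1, 0, 1, 1, 1, 1)

v_2(a) = 2 ≥ 1, so the series converges in ℤ_2 to 1/(1 − a) = 1/(1 − 236) = -1/235. Expand this rational in ℤ_2: compute digits iteratively via d_i = x_i mod 2, x_{i+1} = (x_i − d_i)/2. The first 6 digits are (1, 0, 1, 1, 1, 1).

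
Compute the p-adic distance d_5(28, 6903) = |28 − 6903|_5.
d_5(28, 6903) = 1/625

Step 1 — x − y = 28 − 6903 = -6875. Step 2 — v_5(-6875) = 4 (factor: -6875 = −(5^4 · 11); the sign does not affect v_p). Step 3 — |x − y|_5 = 5^{-4} = 1/625.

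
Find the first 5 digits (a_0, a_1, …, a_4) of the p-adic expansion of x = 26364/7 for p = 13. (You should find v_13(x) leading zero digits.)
(a_0, …, a_4) = (0, 0, 0, 11, 3)

v_13(26364/7) = 3, so a_0 = ... = a_2 = 0. Factor out: x = 13^3 · u with u = 12/7 a unit in ℤ_13. Expand u iteratively via a_{v+i} = u_i mod 13, u_{i+1} = (u_i − a_{v+i})/13:
  u_0 = 12/7;  a_3 = 11;  u_1 = (u_0 − 11)/13 = -5/7
  u_1 = -5/7;  a_4 = 3;  u_2 = (u_1 − 3)/13 = -2/7
Digits: (0, 0, 0, 11, 3).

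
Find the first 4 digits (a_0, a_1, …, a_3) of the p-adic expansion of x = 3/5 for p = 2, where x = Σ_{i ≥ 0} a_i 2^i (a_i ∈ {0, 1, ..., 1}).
(a_0, …, a_3) = (1, 1, 1, 0)

v_2(3/5) = 0 (numerator and denominator both coprime to 2), so x ∈ ℤ_2^×. Compute digits iteratively via a_i = x_i mod 2, x_{i+1} = (x_i − a_i)/2, with x_0 = x:
  x_0 = 3/5;  a_0 = 1;  x_1 = (x_0 − 1)/2 = -1/5
  x_1 = -1/5;  a_1 = 1;  x_2 = (x_1 − 1)/2 = -3/5
  x_2 = -3/5;  a_2 = 1;  x_3 = (x_2 − 1)/2 = -4/5
  x_3 = -4/5;  a_3 = 0;  x_4 = (x_3 − 0)/2 = -2/5
Digits: (1, 1, 1, 0).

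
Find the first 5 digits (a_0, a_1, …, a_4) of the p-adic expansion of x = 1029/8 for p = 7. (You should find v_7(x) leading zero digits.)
(a_0, …, a_4) = (0, 0, 0, 3, 4)

v_7(1029/8) = 3, so a_0 = ... = a_2 = 0. Factor out: x = 7^3 · u with u = 3/8 a unit in ℤ_7. Expand u iteratively via a_{v+i} = u_i mod 7, u_{i+1} = (u_i − a_{v+i})/7:
  u_0 = 3/8;  a_3 = 3;  u_1 = (u_0 − 3)/7 = -3/8
  u_1 = -3/8;  a_4 = 4;  u_2 = (u_1 − 4)/7 = -5/8
Digits: (0, 0, 0, 3, 4).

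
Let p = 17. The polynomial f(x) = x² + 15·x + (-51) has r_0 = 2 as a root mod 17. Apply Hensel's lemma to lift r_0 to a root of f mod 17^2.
r_1 = 155 (mod 289)

Hensel: r_{i+1} = r_i − f(r_i)·(f′(r_i))^{-1} mod 17^{i+2}, f′(x) = 2x + 15. Iterate:
  r_0 = 2 (mod 17)
  r_1 = 155 (mod 289)
Final: r = 155 satisfies f(r) ≡ 0 mod 17^2.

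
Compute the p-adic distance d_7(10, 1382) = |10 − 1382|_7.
d_7(10, 1382) = 1/343

Step 1 — x − y = 10 − 1382 = -1372. Step 2 — v_7(-1372) = 3 (factor: -1372 = −(7^3 · 4); the sign does not affect v_p). Step 3 — |x − y|_7 = 7^{-3} = 1/343.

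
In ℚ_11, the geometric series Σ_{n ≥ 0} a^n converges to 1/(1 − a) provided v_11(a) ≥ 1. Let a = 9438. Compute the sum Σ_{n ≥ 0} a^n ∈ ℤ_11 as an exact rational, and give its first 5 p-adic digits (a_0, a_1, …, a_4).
Σ a^n = 1/(1 − a) = -1/9437;  first 5 digits = (1, 0, 1, 7, 1)

v_11(a) = 2 ≥ 1, so the series converges in ℤ_11 to 1/(1 − a) = 1/(1 − 9438) = -1/9437. Expand this rational in ℤ_11: compute digits iteratively via d_i = x_i mod 11, x_{i+1} = (x_i − d_i)/11. The first 5 digits are (1, 0, 1, 7, 1).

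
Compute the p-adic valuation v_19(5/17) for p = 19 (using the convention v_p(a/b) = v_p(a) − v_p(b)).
v_19(5/17) = 0

Factor powers of 19 from the numerator and denominator of the reduced fraction: 5 = 19^0 · 5 and 17 = 19^0 · 17. Apply v_p(a/b) = v_p(a) − v_p(b): v_19(5/17) = 0 − 0 = 0.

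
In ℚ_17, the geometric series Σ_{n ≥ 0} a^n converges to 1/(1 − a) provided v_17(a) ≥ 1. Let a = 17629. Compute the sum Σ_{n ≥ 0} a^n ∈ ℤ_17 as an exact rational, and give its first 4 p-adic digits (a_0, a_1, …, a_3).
Σ a^n = 1/(1 − a) = -1/17628;  first 4 digits = (1, 0, 10, 3)

v_17(a) = 2 ≥ 1, so the series converges in ℤ_17 to 1/(1 − a) = 1/(1 − 17629) = -1/17628. Expand this rational in ℤ_17: compute digits iteratively via d_i = x_i mod 17, x_{i+1} = (x_i − d_i)/17. The first 4 digits are (1, 0, 10, 3).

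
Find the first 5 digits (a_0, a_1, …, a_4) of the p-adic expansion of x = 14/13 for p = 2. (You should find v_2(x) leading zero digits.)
(a_0, …, a_4) = (0, 1, 1, 0, 0)

v_2(14/13) = 1, so a_0 = ... = a_0 = 0. Factor out: x = 2^1 · u with u = 7/13 a unit in ℤ_2. Expand u iteratively via a_{v+i} = u_i mod 2, u_{i+1} = (u_i − a_{v+i})/2:
  u_0 = 7/13;  a_1 = 1;  u_1 = (u_0 − 1)/2 = -3/13
  u_1 = -3/13;  a_2 = 1;  u_2 = (u_1 − 1)/2 = -8/13
  u_2 = -8/13;  a_3 = 0;  u_3 = (u_2 − 0)/2 = -4/13
  u_3 = -4/13;  a_4 = 0;  u_4 = (u_3 − 0)/2 = -2/13
Digits: (0, 1, 1, 0, 0).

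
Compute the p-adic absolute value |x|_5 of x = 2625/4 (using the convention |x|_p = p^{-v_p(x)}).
|2625/4|_5 = 1/125

Step 1 — compute v_5(x) by factoring powers of 5 out of the numerator and denominator: v_5(2625/4) = 3. Step 2 — apply |x|_p = p^{-v_p(x)} = 5^{-3} = 1/125.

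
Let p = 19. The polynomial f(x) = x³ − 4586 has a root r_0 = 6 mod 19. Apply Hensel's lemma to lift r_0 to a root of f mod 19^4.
r_3 = 42718 (mod 130321)

Hensel: r_{i+1} = r_i − f(r_i)/f′(r_i) mod 19^{i+2}, where f′(x) = 3x². Iterate:
  r_0 = 6 (mod 19)
  r_1 = 120 (mod 361)
  r_2 = 1564 (mod 6859)
  r_3 = 42718 (mod 130321)
Final: r = 42718 with f(r) ≡ 0 mod 19^4.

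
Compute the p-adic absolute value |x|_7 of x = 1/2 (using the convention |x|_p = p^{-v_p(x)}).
|1/2|_7 = 1

Step 1 — compute v_7(x) by factoring powers of 7 out of the numerator and denominator: v_7(1/2) = 0. Step 2 — apply |x|_p = p^{-v_p(x)} = 7^{0} = 1.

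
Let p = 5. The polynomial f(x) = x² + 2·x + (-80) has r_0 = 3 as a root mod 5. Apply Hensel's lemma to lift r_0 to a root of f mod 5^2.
r_1 = 8 (mod 25)

Hensel: r_{i+1} = r_i − f(r_i)·(f′(r_i))^{-1} mod 5^{i+2}, f′(x) = 2x + 2. Iterate:
  r_0 = 3 (mod 5)
  r_1 = 8 (mod 25)
Final: r = 8 satisfies f(r) ≡ 0 mod 5^2.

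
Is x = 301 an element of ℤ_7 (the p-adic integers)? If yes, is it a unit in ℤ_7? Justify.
x ∈ ℤ_7 but not a unit; v_7(x) = 1 > 0

ℤ_7 = {x ∈ ℚ_7 : v_7(x) ≥ 0} and ℤ_7^× = {x ∈ ℤ_7 : v_7(x) = 0}. Here v_7(301) = v_7(num) − v_7(den) = 1; compare against these criteria.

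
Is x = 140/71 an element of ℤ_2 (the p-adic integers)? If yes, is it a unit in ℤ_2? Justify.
x ∈ ℤ_2 but not a unit; v_2(x) = 2 > 0

ℤ_2 = {x ∈ ℚ_2 : v_2(x) ≥ 0} and ℤ_2^× = {x ∈ ℤ_2 : v_2(x) = 0}. Here v_2(140/71) = v_2(num) − v_2(den) = 2; compare against these criteria.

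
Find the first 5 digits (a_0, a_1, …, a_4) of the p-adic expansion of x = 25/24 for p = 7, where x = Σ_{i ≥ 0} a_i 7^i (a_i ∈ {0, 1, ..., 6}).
(a_0, …, a_4) = (6, 6, 4, 6, 4)

v_7(25/24) = 0 (numerator and denominator both coprime to 7), so x ∈ ℤ_7^×. Compute digits iteratively via a_i = x_i mod 7, x_{i+1} = (x_i − a_i)/7, with x_0 = x:
  x_0 = 25/24;  a_0 = 6;  x_1 = (x_0 − 6)/7 = -17/24
  x_1 = -17/24;  a_1 = 6;  x_2 = (x_1 − 6)/7 = -23/24
  x_2 = -23/24;  a_2 = 4;  x_3 = (x_2 − 4)/7 = -17/24
  x_3 = -17/24;  a_3 = 6;  x_4 = (x_3 − 6)/7 = -23/24
  x_4 = -23/24;  a_4 = 4;  x_5 = (x_4 − 4)/7 = -17/24
Digits: (6, 6, 4, 6, 4).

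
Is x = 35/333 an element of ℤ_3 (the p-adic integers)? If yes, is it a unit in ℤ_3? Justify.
x ∉ ℤ_3 (v_3(x) = -2 < 0)

ℤ_3 = {x ∈ ℚ_3 : v_3(x) ≥ 0} and ℤ_3^× = {x ∈ ℤ_3 : v_3(x) = 0}. Here v_3(35/333) = v_3(num) − v_3(den) = -2; compare against these criteria.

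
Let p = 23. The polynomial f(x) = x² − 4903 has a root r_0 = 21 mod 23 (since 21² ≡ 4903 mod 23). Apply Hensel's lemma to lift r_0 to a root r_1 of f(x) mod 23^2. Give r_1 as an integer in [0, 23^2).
r_1 = 228 (mod 529)

Hensel's recurrence: r_{i+1} = r_i − f(r_i)·(f′(r_i))^{-1} mod 23^{i+2}, with f′(x) = 2x. Iterate:
  r_0 = 21 (mod 23)
  r_1 = 228 (mod 529)
Final: r_1 = 228, and one checks f(r_1) ≡ 0 mod 23^2.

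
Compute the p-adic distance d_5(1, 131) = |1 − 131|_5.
d_5(1, 131) = 1/5

Step 1 — x − y = 1 − 131 = -130. Step 2 — v_5(-130) = 1 (factor: -130 = −(5^1 · 26); the sign does not affect v_p). Step 3 — |x − y|_5 = 5^{-1} = 1/5.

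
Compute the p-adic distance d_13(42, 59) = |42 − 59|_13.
d_13(42, 59) = 1

Step 1 — x − y = 42 − 59 = -17. Step 2 — v_13(-17) = 0 (factor: -17 = −(13^0 · 17); the sign does not affect v_p). Step 3 — |x − y|_13 = 13^{0} = 1.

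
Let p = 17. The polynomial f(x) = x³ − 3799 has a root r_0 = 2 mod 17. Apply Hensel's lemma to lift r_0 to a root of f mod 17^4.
r_3 = 47738 (mod 83521)

Hensel: r_{i+1} = r_i − f(r_i)/f′(r_i) mod 17^{i+2}, where f′(x) = 3x². Iterate:
  r_0 = 2 (mod 17)
  r_1 = 53 (mod 289)
  r_2 = 3521 (mod 4913)
  r_3 = 47738 (mod 83521)
Final: r = 47738 with f(r) ≡ 0 mod 17^4.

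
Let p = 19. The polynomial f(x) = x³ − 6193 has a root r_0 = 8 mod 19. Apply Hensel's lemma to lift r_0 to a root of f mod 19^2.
r_1 = 141 (mod 361)

Hensel: r_{i+1} = r_i − f(r_i)/f′(r_i) mod 19^{i+2}, where f′(x) = 3x². Iterate:
  r_0 = 8 (mod 19)
  r_1 = 141 (mod 361)
Final: r = 141 with f(r) ≡ 0 mod 19^2.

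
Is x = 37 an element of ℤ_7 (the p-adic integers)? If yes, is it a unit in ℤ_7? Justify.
x ∈ ℤ_7^× (unit); v_7(x) = 0

ℤ_7 = {x ∈ ℚ_7 : v_7(x) ≥ 0} and ℤ_7^× = {x ∈ ℤ_7 : v_7(x) = 0}. Here v_7(37) = v_7(num) − v_7(den) = 0; compare against these criteria.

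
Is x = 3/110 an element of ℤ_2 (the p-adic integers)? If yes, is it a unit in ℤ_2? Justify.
x ∉ ℤ_2 (v_2(x) = -1 < 0)

ℤ_2 = {x ∈ ℚ_2 : v_2(x) ≥ 0} and ℤ_2^× = {x ∈ ℤ_2 : v_2(x) = 0}. Here v_2(3/110) = v_2(num) − v_2(den) = -1; compare against these criteria.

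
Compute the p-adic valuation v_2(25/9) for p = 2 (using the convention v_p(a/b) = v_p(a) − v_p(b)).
v_2(25/9) = 0

Factor powers of 2 from the numerator and denominator of the reduced fraction: 25 = 2^0 · 25 and 9 = 2^0 · 9. Apply v_p(a/b) = v_p(a) − v_p(b): v_2(25/9) = 0 − 0 = 0.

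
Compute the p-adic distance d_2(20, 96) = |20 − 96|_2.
d_2(20, 96) = 1/4

Step 1 — x − y = 20 − 96 = -76. Step 2 — v_2(-76) = 2 (factor: -76 = −(2^2 · 19); the sign does not affect v_p). Step 3 — |x − y|_2 = 2^{-2} = 1/4.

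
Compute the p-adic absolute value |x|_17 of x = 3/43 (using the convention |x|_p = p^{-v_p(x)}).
|3/43|_17 = 1

Step 1 — compute v_17(x) by factoring powers of 17 out of the numerator and denominator: v_17(3/43) = 0. Step 2 — apply |x|_p = p^{-v_p(x)} = 17^{0} = 1.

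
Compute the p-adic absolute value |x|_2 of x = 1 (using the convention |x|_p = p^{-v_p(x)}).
|1|_2 = 1

Step 1 — compute v_2(x) by factoring powers of 2 out of the numerator and denominator: v_2(1) = 0. Step 2 — apply |x|_p = p^{-v_p(x)} = 2^{0} = 1.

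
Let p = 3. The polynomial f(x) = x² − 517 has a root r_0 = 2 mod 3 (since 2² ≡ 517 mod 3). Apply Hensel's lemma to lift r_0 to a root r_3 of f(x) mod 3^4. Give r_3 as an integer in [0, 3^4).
r_3 = 29 (mod 81)

Hensel's recurrence: r_{i+1} = r_i − f(r_i)·(f′(r_i))^{-1} mod 3^{i+2}, with f′(x) = 2x. Iterate:
  r_0 = 2 (mod 3)
  r_1 = 2 (mod 9)
  r_2 = 2 (mod 27)
  r_3 = 29 (mod 81)
Final: r_3 = 29, and one checks f(r_3) ≡ 0 mod 3^4.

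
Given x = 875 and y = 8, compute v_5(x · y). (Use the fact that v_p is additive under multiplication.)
v_5(7000) = 3

v_p(x) = 3 (factor: 875 = 5^3 · 7); v_p(y) = 0 (factor: 8 = 5^0 · 8). Additivity: v_p(xy) = v_p(x) + v_p(y) = 3 + 0 = 3. (Direct check: xy = 7000 = 5^3 · (56).)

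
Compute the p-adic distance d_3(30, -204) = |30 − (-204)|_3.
d_3(30, -204) = 1/9

Step 1 — x − y = 30 − (-204) = 234. Step 2 — v_3(234) = 2 (factor: 234 = (3^2 · 26); the sign does not affect v_p). Step 3 — |x − y|_3 = 3^{-2} = 1/9.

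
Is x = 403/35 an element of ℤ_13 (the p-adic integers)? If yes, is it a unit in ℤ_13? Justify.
x ∈ ℤ_13 but not a unit; v_13(x) = 1 > 0

ℤ_13 = {x ∈ ℚ_13 : v_13(x) ≥ 0} and ℤ_13^× = {x ∈ ℤ_13 : v_13(x) = 0}. Here v_13(403/35) = v_13(num) − v_13(den) = 1; compare against these criteria.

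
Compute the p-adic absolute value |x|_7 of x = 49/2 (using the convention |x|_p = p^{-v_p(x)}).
|49/2|_7 = 1/49

Step 1 — compute v_7(x) by factoring powers of 7 out of the numerator and denominator: v_7(49/2) = 2. Step 2 — apply |x|_p = p^{-v_p(x)} = 7^{-2} = 1/49.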